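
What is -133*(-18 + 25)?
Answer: -931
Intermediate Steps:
-133*(-18 + 25) = -133*7 = -931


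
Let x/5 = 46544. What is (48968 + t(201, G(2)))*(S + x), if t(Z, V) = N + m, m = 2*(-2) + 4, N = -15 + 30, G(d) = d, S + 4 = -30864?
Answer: 9887316516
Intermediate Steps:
x = 232720 (x = 5*46544 = 232720)
S = -30868 (S = -4 - 30864 = -30868)
N = 15
m = 0 (m = -4 + 4 = 0)
t(Z, V) = 15 (t(Z, V) = 15 + 0 = 15)
(48968 + t(201, G(2)))*(S + x) = (48968 + 15)*(-30868 + 232720) = 48983*201852 = 9887316516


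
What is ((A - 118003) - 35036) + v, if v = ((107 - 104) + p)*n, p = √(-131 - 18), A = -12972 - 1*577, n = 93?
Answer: -166309 + 93*I*√149 ≈ -1.6631e+5 + 1135.2*I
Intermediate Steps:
A = -13549 (A = -12972 - 577 = -13549)
p = I*√149 (p = √(-149) = I*√149 ≈ 12.207*I)
v = 279 + 93*I*√149 (v = ((107 - 104) + I*√149)*93 = (3 + I*√149)*93 = 279 + 93*I*√149 ≈ 279.0 + 1135.2*I)
((A - 118003) - 35036) + v = ((-13549 - 118003) - 35036) + (279 + 93*I*√149) = (-131552 - 35036) + (279 + 93*I*√149) = -166588 + (279 + 93*I*√149) = -166309 + 93*I*√149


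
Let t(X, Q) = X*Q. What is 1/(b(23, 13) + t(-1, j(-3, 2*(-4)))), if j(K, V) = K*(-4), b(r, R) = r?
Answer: 1/11 ≈ 0.090909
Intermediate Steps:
j(K, V) = -4*K
t(X, Q) = Q*X
1/(b(23, 13) + t(-1, j(-3, 2*(-4)))) = 1/(23 - 4*(-3)*(-1)) = 1/(23 + 12*(-1)) = 1/(23 - 12) = 1/11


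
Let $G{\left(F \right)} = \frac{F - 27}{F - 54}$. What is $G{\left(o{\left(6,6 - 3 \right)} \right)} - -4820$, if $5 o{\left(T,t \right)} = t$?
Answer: $\frac{429024}{89} \approx 4820.5$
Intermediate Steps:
$o{\left(T,t \right)} = \frac{t}{5}$
$G{\left(F \right)} = \frac{-27 + F}{-54 + F}$
$G{\left(o{\left(6,6 - 3 \right)} \right)} - -4820 = \frac{-27 + \frac{6 - 3}{5}}{-54 + \frac{6 - 3}{5}} - -4820 = \frac{-27 + \frac{1}{5} \cdot 3}{-54 + \frac{1}{5} \cdot 3} + 4820 = \frac{-27 + \frac{3}{5}}{-54 + \frac{3}{5}} + 4820 = \frac{1}{- \frac{267}{5}} \left(- \frac{132}{5}\right) + 4820 = \left(- \frac{5}{267}\right) \left(- \frac{132}{5}\right) + 4820 = \frac{44}{89} + 4820 = \frac{429024}{89}$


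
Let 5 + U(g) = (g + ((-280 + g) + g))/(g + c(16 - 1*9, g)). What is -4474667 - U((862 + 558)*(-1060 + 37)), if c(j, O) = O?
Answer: -650016468005/145266 ≈ -4.4747e+6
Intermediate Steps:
U(g) = -5 + (-280 + 3*g)/(2*g) (U(g) = -5 + (g + ((-280 + g) + g))/(g + g) = -5 + (g + (-280 + 2*g))/((2*g)) = -5 + (-280 + 3*g)*(1/(2*g)) = -5 + (-280 + 3*g)/(2*g))
-4474667 - U((862 + 558)*(-1060 + 37)) = -4474667 - (-7/2 - 140*1/((-1060 + 37)*(862 + 558))) = -4474667 - (-7/2 - 140/(1420*(-1023))) = -4474667 - (-7/2 - 140/(-1452660)) = -4474667 - (-7/2 - 140*(-1/1452660)) = -4474667 - (-7/2 + 7/72633) = -4474667 - 1*(-508417/145266) = -4474667 + 508417/145266 = -650016468005/145266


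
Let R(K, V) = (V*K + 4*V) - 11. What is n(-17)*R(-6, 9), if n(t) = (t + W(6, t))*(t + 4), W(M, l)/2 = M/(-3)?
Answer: -7917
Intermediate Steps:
W(M, l) = -2*M/3 (W(M, l) = 2*(M/(-3)) = 2*(M*(-1/3)) = 2*(-M/3) = -2*M/3)
R(K, V) = -11 + 4*V + K*V (R(K, V) = (K*V + 4*V) - 11 = (4*V + K*V) - 11 = -11 + 4*V + K*V)
n(t) = (-4 + t)*(4 + t) (n(t) = (t - 2/3*6)*(t + 4) = (t - 4)*(4 + t) = (-4 + t)*(4 + t))
n(-17)*R(-6, 9) = (-16 + (-17)**2)*(-11 + 4*9 - 6*9) = (-16 + 289)*(-11 + 36 - 54) = 273*(-29) = -7917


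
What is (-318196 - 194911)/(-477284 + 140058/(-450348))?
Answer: 38512785206/35824005815 ≈ 1.0751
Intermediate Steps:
(-318196 - 194911)/(-477284 + 140058/(-450348)) = -513107/(-477284 + 140058*(-1/450348)) = -513107/(-477284 - 23343/75058) = -513107/(-35824005815/75058) = -513107*(-75058/35824005815) = 38512785206/35824005815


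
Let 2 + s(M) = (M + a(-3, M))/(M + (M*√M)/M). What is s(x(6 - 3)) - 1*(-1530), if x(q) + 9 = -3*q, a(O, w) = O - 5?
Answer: 29058/19 + 13*I*√2/57 ≈ 1529.4 + 0.32254*I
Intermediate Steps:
a(O, w) = -5 + O
x(q) = -9 - 3*q
s(M) = -2 + (-8 + M)/(M + √M) (s(M) = -2 + (M + (-5 - 3))/(M + (M*√M)/M) = -2 + (M - 8)/(M + M^(3/2)/M) = -2 + (-8 + M)/(M + √M))
s(x(6 - 3)) - 1*(-1530) = (-(-9 - 3*(6 - 3))² - 8*(-9 - 3*(6 - 3)) - 2*(-9 - 3*(6 - 3))^(3/2))/((-9 - 3*(6 - 3))² + (-9 - 3*(6 - 3))^(3/2)) - 1*(-1530) = (-(-9 - 3*3)² - 8*(-9 - 3*3) - 2*(-9 - 3*3)^(3/2))/((-9 - 3*3)² + (-9 - 3*3)^(3/2)) + 1530 = (-(-9 - 9)² - 8*(-9 - 9) - 2*(-9 - 9)^(3/2))/((-9 - 9)² + (-9 - 9)^(3/2)) + 1530 = (-1*(-18)² - 8*(-18) - (-108)*I*√2)/((-18)² + (-18)^(3/2)) + 1530 = (-1*324 + 144 - (-108)*I*√2)/(324 - 54*I*√2) + 1530 = (-324 + 144 + 108*I*√2)/(324 - 54*I*√2) + 1530 = (-180 + 108*I*√2)/(324 - 54*I*√2) + 1530 = 1530 + (-180 + 108*I*√2)/(324 - 54*I*√2)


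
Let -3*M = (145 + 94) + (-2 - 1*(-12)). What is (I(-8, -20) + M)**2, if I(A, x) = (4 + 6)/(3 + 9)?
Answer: 243049/36 ≈ 6751.4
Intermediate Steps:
I(A, x) = 5/6 (I(A, x) = 10/12 = 10*(1/12) = 5/6)
M = -83 (M = -((145 + 94) + (-2 - 1*(-12)))/3 = -(239 + (-2 + 12))/3 = -(239 + 10)/3 = -1/3*249 = -83)
(I(-8, -20) + M)**2 = (5/6 - 83)**2 = (-493/6)**2 = 243049/36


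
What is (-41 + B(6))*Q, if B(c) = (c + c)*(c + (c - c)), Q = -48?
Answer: -1488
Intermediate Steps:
B(c) = 2*c**2 (B(c) = (2*c)*(c + 0) = (2*c)*c = 2*c**2)
(-41 + B(6))*Q = (-41 + 2*6**2)*(-48) = (-41 + 2*36)*(-48) = (-41 + 72)*(-48) = 31*(-48) = -1488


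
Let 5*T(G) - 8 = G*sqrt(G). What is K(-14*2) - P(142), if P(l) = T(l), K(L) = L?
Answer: -148/5 - 142*sqrt(142)/5 ≈ -368.02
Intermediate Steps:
T(G) = 8/5 + G**(3/2)/5 (T(G) = 8/5 + (G*sqrt(G))/5 = 8/5 + G**(3/2)/5)
P(l) = 8/5 + l**(3/2)/5
K(-14*2) - P(142) = -14*2 - (8/5 + 142**(3/2)/5) = -28 - (8/5 + (142*sqrt(142))/5) = -28 - (8/5 + 142*sqrt(142)/5) = -28 + (-8/5 - 142*sqrt(142)/5) = -148/5 - 142*sqrt(142)/5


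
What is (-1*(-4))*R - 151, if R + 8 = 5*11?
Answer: 37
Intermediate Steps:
R = 47 (R = -8 + 5*11 = -8 + 55 = 47)
(-1*(-4))*R - 151 = -1*(-4)*47 - 151 = 4*47 - 151 = 188 - 151 = 37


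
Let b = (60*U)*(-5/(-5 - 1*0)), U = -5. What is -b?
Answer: 300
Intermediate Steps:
b = -300 (b = (60*(-5))*(-5/(-5 - 1*0)) = -(-1500)/(-5 + 0) = -(-1500)/(-5) = -(-1500)*(-1)/5 = -300*1 = -300)
-b = -1*(-300) = 300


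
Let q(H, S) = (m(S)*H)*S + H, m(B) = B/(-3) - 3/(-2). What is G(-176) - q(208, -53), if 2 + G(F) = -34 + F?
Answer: 632620/3 ≈ 2.1087e+5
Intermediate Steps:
m(B) = 3/2 - B/3 (m(B) = B*(-⅓) - 3*(-½) = -B/3 + 3/2 = 3/2 - B/3)
G(F) = -36 + F (G(F) = -2 + (-34 + F) = -36 + F)
q(H, S) = H + H*S*(3/2 - S/3) (q(H, S) = ((3/2 - S/3)*H)*S + H = (H*(3/2 - S/3))*S + H = H*S*(3/2 - S/3) + H = H + H*S*(3/2 - S/3))
G(-176) - q(208, -53) = (-36 - 176) - (-1)*208*(-6 - 53*(-9 + 2*(-53)))/6 = -212 - (-1)*208*(-6 - 53*(-9 - 106))/6 = -212 - (-1)*208*(-6 - 53*(-115))/6 = -212 - (-1)*208*(-6 + 6095)/6 = -212 - (-1)*208*6089/6 = -212 - 1*(-633256/3) = -212 + 633256/3 = 632620/3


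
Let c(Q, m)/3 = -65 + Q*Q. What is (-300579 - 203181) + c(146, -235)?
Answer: -440007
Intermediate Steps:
c(Q, m) = -195 + 3*Q² (c(Q, m) = 3*(-65 + Q*Q) = 3*(-65 + Q²) = -195 + 3*Q²)
(-300579 - 203181) + c(146, -235) = (-300579 - 203181) + (-195 + 3*146²) = -503760 + (-195 + 3*21316) = -503760 + (-195 + 63948) = -503760 + 63753 = -440007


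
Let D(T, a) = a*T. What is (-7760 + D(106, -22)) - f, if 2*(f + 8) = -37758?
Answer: 8795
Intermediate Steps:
D(T, a) = T*a
f = -18887 (f = -8 + (½)*(-37758) = -8 - 18879 = -18887)
(-7760 + D(106, -22)) - f = (-7760 + 106*(-22)) - 1*(-18887) = (-7760 - 2332) + 18887 = -10092 + 18887 = 8795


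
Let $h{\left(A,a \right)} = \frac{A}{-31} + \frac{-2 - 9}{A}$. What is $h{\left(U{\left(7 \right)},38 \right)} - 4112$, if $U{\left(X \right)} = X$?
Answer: $- \frac{892694}{217} \approx -4113.8$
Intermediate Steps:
$h{\left(A,a \right)} = - \frac{11}{A} - \frac{A}{31}$ ($h{\left(A,a \right)} = A \left(- \frac{1}{31}\right) - \frac{11}{A} = - \frac{A}{31} - \frac{11}{A} = - \frac{11}{A} - \frac{A}{31}$)
$h{\left(U{\left(7 \right)},38 \right)} - 4112 = \left(- \frac{11}{7} - \frac{7}{31}\right) - 4112 = - \frac{390}{217} - 4112 = - \frac{892694}{217}$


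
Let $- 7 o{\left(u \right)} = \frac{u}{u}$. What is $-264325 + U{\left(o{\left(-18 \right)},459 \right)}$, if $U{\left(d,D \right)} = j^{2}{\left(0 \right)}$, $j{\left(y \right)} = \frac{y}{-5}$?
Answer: $-264325$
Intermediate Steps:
$o{\left(u \right)} = - \frac{1}{7}$ ($o{\left(u \right)} = - \frac{u \frac{1}{u}}{7} = \left(- \frac{1}{7}\right) 1 = - \frac{1}{7}$)
$j{\left(y \right)} = - \frac{y}{5}$ ($j{\left(y \right)} = y \left(- \frac{1}{5}\right) = - \frac{y}{5}$)
$U{\left(d,D \right)} = 0$ ($U{\left(d,D \right)} = \left(\left(- \frac{1}{5}\right) 0\right)^{2} = 0^{2} = 0$)
$-264325 + U{\left(o{\left(-18 \right)},459 \right)} = -264325 + 0 = -264325$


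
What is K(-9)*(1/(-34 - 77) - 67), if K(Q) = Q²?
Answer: -200826/37 ≈ -5427.7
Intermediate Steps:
K(-9)*(1/(-34 - 77) - 67) = (-9)²*(1/(-34 - 77) - 67) = 81*(1/(-111) - 67) = 81*(-1/111 - 67) = 81*(-7438/111) = -200826/37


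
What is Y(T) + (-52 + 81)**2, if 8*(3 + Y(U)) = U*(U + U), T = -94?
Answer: 3047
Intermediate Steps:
Y(U) = -3 + U**2/4 (Y(U) = -3 + (U*(U + U))/8 = -3 + (U*(2*U))/8 = -3 + (2*U**2)/8 = -3 + U**2/4)
Y(T) + (-52 + 81)**2 = (-3 + (1/4)*(-94)**2) + (-52 + 81)**2 = (-3 + (1/4)*8836) + 29**2 = (-3 + 2209) + 841 = 2206 + 841 = 3047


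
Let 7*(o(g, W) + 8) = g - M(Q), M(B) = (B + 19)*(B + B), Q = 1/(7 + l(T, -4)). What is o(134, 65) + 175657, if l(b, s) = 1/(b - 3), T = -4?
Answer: 1416581471/8064 ≈ 1.7567e+5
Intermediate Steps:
l(b, s) = 1/(-3 + b)
Q = 7/48 (Q = 1/(7 + 1/(-3 - 4)) = 1/(7 + 1/(-7)) = 1/(7 - ⅐) = 1/(48/7) = 7/48 ≈ 0.14583)
M(B) = 2*B*(19 + B) (M(B) = (19 + B)*(2*B) = 2*B*(19 + B))
o(g, W) = -10135/1152 + g/7 (o(g, W) = -8 + (g - 2*7*(19 + 7/48)/48)/7 = -8 + (g - 2*7*919/(48*48))/7 = -8 + (g - 1*6433/1152)/7 = -8 + (g - 6433/1152)/7 = -8 + (-6433/1152 + g)/7 = -8 + (-919/1152 + g/7) = -10135/1152 + g/7)
o(134, 65) + 175657 = (-10135/1152 + (⅐)*134) + 175657 = (-10135/1152 + 134/7) + 175657 = 83423/8064 + 175657 = 1416581471/8064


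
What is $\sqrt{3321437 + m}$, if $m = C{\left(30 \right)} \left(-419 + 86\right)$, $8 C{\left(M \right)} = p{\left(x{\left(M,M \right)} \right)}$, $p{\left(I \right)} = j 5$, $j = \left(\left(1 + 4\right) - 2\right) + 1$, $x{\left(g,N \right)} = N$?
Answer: $\frac{\sqrt{13282418}}{2} \approx 1822.3$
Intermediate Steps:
$j = 4$ ($j = \left(5 - 2\right) + 1 = 3 + 1 = 4$)
$p{\left(I \right)} = 20$ ($p{\left(I \right)} = 4 \cdot 5 = 20$)
$C{\left(M \right)} = \frac{5}{2}$ ($C{\left(M \right)} = \frac{1}{8} \cdot 20 = \frac{5}{2}$)
$m = - \frac{1665}{2}$ ($m = \frac{5 \left(-419 + 86\right)}{2} = \frac{5}{2} \left(-333\right) = - \frac{1665}{2} \approx -832.5$)
$\sqrt{3321437 + m} = \sqrt{3321437 - \frac{1665}{2}} = \sqrt{\frac{6641209}{2}} = \frac{\sqrt{13282418}}{2}$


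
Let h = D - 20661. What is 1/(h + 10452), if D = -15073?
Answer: -1/25282 ≈ -3.9554e-5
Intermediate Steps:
h = -35734 (h = -15073 - 20661 = -35734)
1/(h + 10452) = 1/(-35734 + 10452) = 1/(-25282) = -1/25282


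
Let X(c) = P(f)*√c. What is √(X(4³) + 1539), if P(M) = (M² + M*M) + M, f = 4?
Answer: 3*√203 ≈ 42.743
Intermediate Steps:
P(M) = M + 2*M² (P(M) = (M² + M²) + M = 2*M² + M = M + 2*M²)
X(c) = 36*√c (X(c) = (4*(1 + 2*4))*√c = (4*(1 + 8))*√c = (4*9)*√c = 36*√c)
√(X(4³) + 1539) = √(36*√(4³) + 1539) = √(36*√64 + 1539) = √(36*8 + 1539) = √(288 + 1539) = √1827 = 3*√203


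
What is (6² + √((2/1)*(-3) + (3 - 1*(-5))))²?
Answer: (36 + √2)² ≈ 1399.8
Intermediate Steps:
(6² + √((2/1)*(-3) + (3 - 1*(-5))))² = (36 + √((2*1)*(-3) + (3 + 5)))² = (36 + √(2*(-3) + 8))² = (36 + √(-6 + 8))² = (36 + √2)²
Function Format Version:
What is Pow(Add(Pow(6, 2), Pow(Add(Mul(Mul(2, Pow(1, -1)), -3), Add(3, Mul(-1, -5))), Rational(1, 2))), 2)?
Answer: Pow(Add(36, Pow(2, Rational(1, 2))), 2) ≈ 1399.8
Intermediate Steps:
Pow(Add(Pow(6, 2), Pow(Add(Mul(Mul(2, Pow(1, -1)), -3), Add(3, Mul(-1, -5))), Rational(1, 2))), 2) = Pow(Add(36, Pow(Add(Mul(Mul(2, 1), -3), Add(3, 5)), Rational(1, 2))), 2) = Pow(Add(36, Pow(Add(Mul(2, -3), 8), Rational(1, 2))), 2) = Pow(Add(36, Pow(Add(-6, 8), Rational(1, 2))), 2) = Pow(Add(36, Pow(2, Rational(1, 2))), 2)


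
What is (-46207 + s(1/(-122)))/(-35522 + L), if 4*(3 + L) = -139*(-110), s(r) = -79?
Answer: 92572/63405 ≈ 1.4600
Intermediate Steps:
L = 7639/2 (L = -3 + (-139*(-110))/4 = -3 + (¼)*15290 = -3 + 7645/2 = 7639/2 ≈ 3819.5)
(-46207 + s(1/(-122)))/(-35522 + L) = (-46207 - 79)/(-35522 + 7639/2) = -46286/(-63405/2) = -46286*(-2/63405) = 92572/63405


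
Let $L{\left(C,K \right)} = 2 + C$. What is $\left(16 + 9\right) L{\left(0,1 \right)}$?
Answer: $50$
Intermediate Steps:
$\left(16 + 9\right) L{\left(0,1 \right)} = \left(16 + 9\right) \left(2 + 0\right) = 25 \cdot 2 = 50$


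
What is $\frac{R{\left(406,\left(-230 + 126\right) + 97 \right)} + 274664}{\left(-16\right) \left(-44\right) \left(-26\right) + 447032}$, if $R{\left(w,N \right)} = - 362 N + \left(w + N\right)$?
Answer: $\frac{277597}{428728} \approx 0.64749$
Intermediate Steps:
$R{\left(w,N \right)} = w - 361 N$ ($R{\left(w,N \right)} = - 362 N + \left(N + w\right) = w - 361 N$)
$\frac{R{\left(406,\left(-230 + 126\right) + 97 \right)} + 274664}{\left(-16\right) \left(-44\right) \left(-26\right) + 447032} = \frac{\left(406 - 361 \left(\left(-230 + 126\right) + 97\right)\right) + 274664}{\left(-16\right) \left(-44\right) \left(-26\right) + 447032} = \frac{\left(406 - 361 \left(-104 + 97\right)\right) + 274664}{704 \left(-26\right) + 447032} = \frac{\left(406 - -2527\right) + 274664}{-18304 + 447032} = \frac{\left(406 + 2527\right) + 274664}{428728} = \left(2933 + 274664\right) \frac{1}{428728} = 277597 \cdot \frac{1}{428728} = \frac{277597}{428728}$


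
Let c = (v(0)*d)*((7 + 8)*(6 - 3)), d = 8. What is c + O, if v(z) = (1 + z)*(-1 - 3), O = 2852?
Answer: 1412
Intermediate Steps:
v(z) = -4 - 4*z (v(z) = (1 + z)*(-4) = -4 - 4*z)
c = -1440 (c = ((-4 - 4*0)*8)*((7 + 8)*(6 - 3)) = ((-4 + 0)*8)*(15*3) = -4*8*45 = -32*45 = -1440)
c + O = -1440 + 2852 = 1412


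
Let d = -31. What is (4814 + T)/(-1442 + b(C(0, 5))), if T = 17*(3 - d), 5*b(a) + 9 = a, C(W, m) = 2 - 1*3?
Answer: -1348/361 ≈ -3.7341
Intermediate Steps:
C(W, m) = -1 (C(W, m) = 2 - 3 = -1)
b(a) = -9/5 + a/5
T = 578 (T = 17*(3 - 1*(-31)) = 17*(3 + 31) = 17*34 = 578)
(4814 + T)/(-1442 + b(C(0, 5))) = (4814 + 578)/(-1442 + (-9/5 + (⅕)*(-1))) = 5392/(-1442 + (-9/5 - ⅕)) = 5392/(-1442 - 2) = 5392/(-1444) = 5392*(-1/1444) = -1348/361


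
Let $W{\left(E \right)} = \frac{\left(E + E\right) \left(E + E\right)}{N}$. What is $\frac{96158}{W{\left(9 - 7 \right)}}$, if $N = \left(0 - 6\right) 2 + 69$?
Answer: $\frac{2740503}{8} \approx 3.4256 \cdot 10^{5}$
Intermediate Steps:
$N = 57$ ($N = \left(-6\right) 2 + 69 = -12 + 69 = 57$)
$W{\left(E \right)} = \frac{4 E^{2}}{57}$ ($W{\left(E \right)} = \frac{\left(E + E\right) \left(E + E\right)}{57} = 2 E 2 E \frac{1}{57} = 4 E^{2} \cdot \frac{1}{57} = \frac{4 E^{2}}{57}$)
$\frac{96158}{W{\left(9 - 7 \right)}} = \frac{96158}{\frac{4}{57} \left(9 - 7\right)^{2}} = \frac{96158}{\frac{4}{57} \cdot 2^{2}} = \frac{96158}{\frac{4}{57} \cdot 4} = \frac{96158}{\frac{16}{57}} = 96158 \cdot \frac{57}{16} = \frac{2740503}{8}$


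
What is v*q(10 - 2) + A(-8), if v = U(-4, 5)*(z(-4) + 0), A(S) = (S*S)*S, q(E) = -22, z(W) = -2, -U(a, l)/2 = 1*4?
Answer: -864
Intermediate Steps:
U(a, l) = -8 (U(a, l) = -2*4 = -8)
A(S) = S**3 (A(S) = S**2*S = S**3)
v = 16 (v = -8*(-2 + 0) = -8*(-2) = 16)
v*q(10 - 2) + A(-8) = 16*(-22) + (-8)**3 = -352 - 512 = -864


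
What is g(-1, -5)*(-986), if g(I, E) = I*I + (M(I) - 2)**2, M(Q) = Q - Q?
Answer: -4930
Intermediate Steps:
M(Q) = 0
g(I, E) = 4 + I**2 (g(I, E) = I*I + (0 - 2)**2 = I**2 + (-2)**2 = I**2 + 4 = 4 + I**2)
g(-1, -5)*(-986) = (4 + (-1)**2)*(-986) = (4 + 1)*(-986) = 5*(-986) = -4930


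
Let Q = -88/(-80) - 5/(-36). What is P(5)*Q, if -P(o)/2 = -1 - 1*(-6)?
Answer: -223/18 ≈ -12.389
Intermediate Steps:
P(o) = -10 (P(o) = -2*(-1 - 1*(-6)) = -2*(-1 + 6) = -2*5 = -10)
Q = 223/180 (Q = -88*(-1/80) - 5*(-1/36) = 11/10 + 5/36 = 223/180 ≈ 1.2389)
P(5)*Q = -10*223/180 = -223/18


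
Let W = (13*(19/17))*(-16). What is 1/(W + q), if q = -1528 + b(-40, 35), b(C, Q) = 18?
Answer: -17/29622 ≈ -0.00057390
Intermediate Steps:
q = -1510 (q = -1528 + 18 = -1510)
W = -3952/17 (W = (13*(19*(1/17)))*(-16) = (13*(19/17))*(-16) = (247/17)*(-16) = -3952/17 ≈ -232.47)
1/(W + q) = 1/(-3952/17 - 1510) = 1/(-29622/17) = -17/29622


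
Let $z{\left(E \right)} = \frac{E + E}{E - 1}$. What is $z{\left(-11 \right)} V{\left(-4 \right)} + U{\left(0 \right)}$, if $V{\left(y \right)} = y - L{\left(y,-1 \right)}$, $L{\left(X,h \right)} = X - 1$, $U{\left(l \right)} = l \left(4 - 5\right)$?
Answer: $\frac{11}{6} \approx 1.8333$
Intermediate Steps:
$U{\left(l \right)} = - l$ ($U{\left(l \right)} = l \left(-1\right) = - l$)
$L{\left(X,h \right)} = -1 + X$ ($L{\left(X,h \right)} = X - 1 = -1 + X$)
$z{\left(E \right)} = \frac{2 E}{-1 + E}$
$V{\left(y \right)} = 1$ ($V{\left(y \right)} = y - \left(-1 + y\right) = 1$)
$z{\left(-11 \right)} V{\left(-4 \right)} + U{\left(0 \right)} = 2 \left(-11\right) \frac{1}{-1 - 11} \cdot 1 - 0 = 2 \left(-11\right) \frac{1}{-12} \cdot 1 + 0 = 2 \left(-11\right) \left(- \frac{1}{12}\right) 1 + 0 = \frac{11}{6} \cdot 1 + 0 = \frac{11}{6} + 0 = \frac{11}{6}$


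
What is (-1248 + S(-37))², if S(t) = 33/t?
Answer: 2135271681/1369 ≈ 1.5597e+6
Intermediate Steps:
(-1248 + S(-37))² = (-1248 + 33/(-37))² = (-1248 + 33*(-1/37))² = (-1248 - 33/37)² = (-46209/37)² = 2135271681/1369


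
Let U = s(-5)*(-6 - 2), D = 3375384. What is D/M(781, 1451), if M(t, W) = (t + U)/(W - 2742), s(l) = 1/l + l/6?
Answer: -65364311160/11839 ≈ -5.5211e+6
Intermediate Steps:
s(l) = 1/l + l/6 (s(l) = 1/l + l*(⅙) = 1/l + l/6)
U = 124/15 (U = (1/(-5) + (⅙)*(-5))*(-6 - 2) = (-⅕ - ⅚)*(-8) = -31/30*(-8) = 124/15 ≈ 8.2667)
M(t, W) = (124/15 + t)/(-2742 + W) (M(t, W) = (t + 124/15)/(W - 2742) = (124/15 + t)/(-2742 + W))
D/M(781, 1451) = 3375384/(((124/15 + 781)/(-2742 + 1451))) = 3375384/(((11839/15)/(-1291))) = 3375384/((-1/1291*11839/15)) = 3375384/(-11839/19365) = 3375384*(-19365/11839) = -65364311160/11839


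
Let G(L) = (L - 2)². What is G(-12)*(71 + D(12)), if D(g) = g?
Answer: 16268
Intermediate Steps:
G(L) = (-2 + L)²
G(-12)*(71 + D(12)) = (-2 - 12)²*(71 + 12) = (-14)²*83 = 196*83 = 16268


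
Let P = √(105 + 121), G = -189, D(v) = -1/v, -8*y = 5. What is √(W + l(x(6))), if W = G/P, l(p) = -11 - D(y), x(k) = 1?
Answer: 3*√(-1787660 - 118650*√226)/1130 ≈ 5.0172*I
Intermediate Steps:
y = -5/8 (y = -⅛*5 = -5/8 ≈ -0.62500)
P = √226 ≈ 15.033
l(p) = -63/5 (l(p) = -11 - (-1)/(-5/8) = -11 - (-1)*(-8)/5 = -11 - 1*8/5 = -11 - 8/5 = -63/5)
W = -189*√226/226 ≈ -12.572
√(W + l(x(6))) = √(-189*√226/226 - 63/5) = √(-63/5 - 189*√226/226)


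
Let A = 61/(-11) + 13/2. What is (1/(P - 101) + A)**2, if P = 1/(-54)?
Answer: 12852076689/14402400100 ≈ 0.89236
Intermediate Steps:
P = -1/54 ≈ -0.018519
A = 21/22 (A = 61*(-1/11) + 13*(1/2) = -61/11 + 13/2 = 21/22 ≈ 0.95455)
(1/(P - 101) + A)**2 = (1/(-1/54 - 101) + 21/22)**2 = (1/(-5455/54) + 21/22)**2 = (-54/5455 + 21/22)**2 = (113367/120010)**2 = 12852076689/14402400100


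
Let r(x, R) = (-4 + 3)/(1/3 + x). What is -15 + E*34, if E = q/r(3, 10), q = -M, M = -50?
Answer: -17045/3 ≈ -5681.7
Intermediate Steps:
r(x, R) = -1/(1/3 + x)
q = 50 (q = -1*(-50) = 50)
E = -500/3 (E = 50/((-3/(1 + 3*3))) = 50/((-3/(1 + 9))) = 50/((-3/10)) = 50/((-3*1/10)) = 50/(-3/10) = 50*(-10/3) = -500/3 ≈ -166.67)
-15 + E*34 = -15 - 500/3*34 = -15 - 17000/3 = -17045/3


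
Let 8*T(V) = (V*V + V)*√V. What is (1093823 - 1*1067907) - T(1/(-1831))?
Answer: 25916 + 915*I*√1831/24554156764 ≈ 25916.0 + 1.5946e-6*I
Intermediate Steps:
T(V) = √V*(V + V²)/8 (T(V) = ((V*V + V)*√V)/8 = ((V² + V)*√V)/8 = ((V + V²)*√V)/8 = (√V*(V + V²))/8 = √V*(V + V²)/8)
(1093823 - 1*1067907) - T(1/(-1831)) = (1093823 - 1*1067907) - (1/(-1831))^(3/2)*(1 + 1/(-1831))/8 = (1093823 - 1067907) - (-1/1831)^(3/2)*(1 - 1/1831)/8 = 25916 - (-I*√1831/3352561)*1830/(8*1831) = 25916 - (-915)*I*√1831/24554156764 = 25916 + 915*I*√1831/24554156764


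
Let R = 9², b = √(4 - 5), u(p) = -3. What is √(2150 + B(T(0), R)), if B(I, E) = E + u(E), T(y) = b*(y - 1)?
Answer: 2*√557 ≈ 47.202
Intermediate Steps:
b = I (b = √(-1) = I ≈ 1.0*I)
T(y) = I*(-1 + y) (T(y) = I*(y - 1) = I*(-1 + y))
R = 81
B(I, E) = -3 + E (B(I, E) = E - 3 = -3 + E)
√(2150 + B(T(0), R)) = √(2150 + (-3 + 81)) = √(2150 + 78) = √2228 = 2*√557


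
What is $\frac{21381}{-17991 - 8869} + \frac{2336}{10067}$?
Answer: $- \frac{152497567}{270399620} \approx -0.56397$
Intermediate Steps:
$\frac{21381}{-17991 - 8869} + \frac{2336}{10067} = \frac{21381}{-26860} + 2336 \cdot \frac{1}{10067} = 21381 \left(- \frac{1}{26860}\right) + \frac{2336}{10067} = - \frac{21381}{26860} + \frac{2336}{10067} = - \frac{152497567}{270399620}$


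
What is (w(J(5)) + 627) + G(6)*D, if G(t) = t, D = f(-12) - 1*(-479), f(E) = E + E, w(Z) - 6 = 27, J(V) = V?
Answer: 3390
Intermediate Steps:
w(Z) = 33 (w(Z) = 6 + 27 = 33)
f(E) = 2*E
D = 455 (D = 2*(-12) - 1*(-479) = -24 + 479 = 455)
(w(J(5)) + 627) + G(6)*D = (33 + 627) + 6*455 = 660 + 2730 = 3390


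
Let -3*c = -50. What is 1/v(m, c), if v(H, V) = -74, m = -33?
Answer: -1/74 ≈ -0.013514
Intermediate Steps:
c = 50/3 (c = -⅓*(-50) = 50/3 ≈ 16.667)
1/v(m, c) = 1/(-74) = -1/74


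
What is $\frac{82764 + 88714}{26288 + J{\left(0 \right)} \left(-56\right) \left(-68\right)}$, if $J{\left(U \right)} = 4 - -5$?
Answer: $\frac{85739}{30280} \approx 2.8315$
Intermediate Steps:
$J{\left(U \right)} = 9$ ($J{\left(U \right)} = 4 + 5 = 9$)
$\frac{82764 + 88714}{26288 + J{\left(0 \right)} \left(-56\right) \left(-68\right)} = \frac{82764 + 88714}{26288 + 9 \left(-56\right) \left(-68\right)} = \frac{171478}{26288 - -34272} = \frac{171478}{26288 + 34272} = \frac{171478}{60560} = 171478 \cdot \frac{1}{60560} = \frac{85739}{30280}$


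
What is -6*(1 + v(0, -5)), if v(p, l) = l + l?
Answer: 54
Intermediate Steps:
v(p, l) = 2*l
-6*(1 + v(0, -5)) = -6*(1 + 2*(-5)) = -6*(1 - 10) = -6*(-9) = 54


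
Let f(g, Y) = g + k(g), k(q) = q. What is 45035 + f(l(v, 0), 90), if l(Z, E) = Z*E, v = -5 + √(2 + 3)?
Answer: 45035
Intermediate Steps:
v = -5 + √5 ≈ -2.7639
l(Z, E) = E*Z
f(g, Y) = 2*g (f(g, Y) = g + g = 2*g)
45035 + f(l(v, 0), 90) = 45035 + 2*(0*(-5 + √5)) = 45035 + 2*0 = 45035 + 0 = 45035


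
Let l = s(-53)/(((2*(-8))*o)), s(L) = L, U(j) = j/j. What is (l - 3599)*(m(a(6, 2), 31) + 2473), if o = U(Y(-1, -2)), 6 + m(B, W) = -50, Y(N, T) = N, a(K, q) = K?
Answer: -139052427/16 ≈ -8.6908e+6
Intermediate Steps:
m(B, W) = -56 (m(B, W) = -6 - 50 = -56)
U(j) = 1
o = 1
l = 53/16 (l = -53/((2*(-8))*1) = -53/((-16*1)) = -53/(-16) = -53*(-1/16) = 53/16 ≈ 3.3125)
(l - 3599)*(m(a(6, 2), 31) + 2473) = (53/16 - 3599)*(-56 + 2473) = -57531/16*2417 = -139052427/16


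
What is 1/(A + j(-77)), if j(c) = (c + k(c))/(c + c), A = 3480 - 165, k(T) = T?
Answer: 1/3316 ≈ 0.00030157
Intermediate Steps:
A = 3315
j(c) = 1 (j(c) = (c + c)/(c + c) = (2*c)/((2*c)) = (2*c)*(1/(2*c)) = 1)
1/(A + j(-77)) = 1/(3315 + 1) = 1/3316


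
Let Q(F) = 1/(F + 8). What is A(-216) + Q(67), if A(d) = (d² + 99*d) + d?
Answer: 1879201/75 ≈ 25056.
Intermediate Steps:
A(d) = d² + 100*d
Q(F) = 1/(8 + F)
A(-216) + Q(67) = -216*(100 - 216) + 1/(8 + 67) = -216*(-116) + 1/75 = 25056 + 1/75 = 1879201/75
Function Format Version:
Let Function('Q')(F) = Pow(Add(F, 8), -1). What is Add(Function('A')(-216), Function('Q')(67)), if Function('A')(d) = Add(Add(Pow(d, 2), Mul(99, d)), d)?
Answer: Rational(1879201, 75) ≈ 25056.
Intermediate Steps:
Function('A')(d) = Add(Pow(d, 2), Mul(100, d))
Function('Q')(F) = Pow(Add(8, F), -1)
Add(Function('A')(-216), Function('Q')(67)) = Add(Mul(-216, Add(100, -216)), Pow(Add(8, 67), -1)) = Add(Mul(-216, -116), Pow(75, -1)) = Add(25056, Rational(1, 75)) = Rational(1879201, 75)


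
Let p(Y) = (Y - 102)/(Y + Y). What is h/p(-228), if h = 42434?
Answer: 3224984/55 ≈ 58636.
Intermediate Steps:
p(Y) = (-102 + Y)/(2*Y) (p(Y) = (-102 + Y)/((2*Y)) = (-102 + Y)*(1/(2*Y)) = (-102 + Y)/(2*Y))
h/p(-228) = 42434/(((1/2)*(-102 - 228)/(-228))) = 42434/(((1/2)*(-1/228)*(-330))) = 42434/(55/76) = 42434*(76/55) = 3224984/55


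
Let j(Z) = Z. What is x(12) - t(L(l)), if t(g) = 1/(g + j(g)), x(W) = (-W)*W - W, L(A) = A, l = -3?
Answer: -935/6 ≈ -155.83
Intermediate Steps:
x(W) = -W - W² (x(W) = -W² - W = -W - W²)
t(g) = 1/(2*g) (t(g) = 1/(g + g) = 1/(2*g))
x(12) - t(L(l)) = -1*12*(1 + 12) - 1/(2*(-3)) = -1*12*13 - (-1)/(2*3) = -156 - 1*(-⅙) = -156 + ⅙ = -935/6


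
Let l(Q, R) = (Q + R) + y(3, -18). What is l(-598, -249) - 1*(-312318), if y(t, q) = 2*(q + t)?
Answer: 311441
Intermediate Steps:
y(t, q) = 2*q + 2*t
l(Q, R) = -30 + Q + R (l(Q, R) = (Q + R) + (2*(-18) + 2*3) = (Q + R) + (-36 + 6) = (Q + R) - 30 = -30 + Q + R)
l(-598, -249) - 1*(-312318) = (-30 - 598 - 249) - 1*(-312318) = -877 + 312318 = 311441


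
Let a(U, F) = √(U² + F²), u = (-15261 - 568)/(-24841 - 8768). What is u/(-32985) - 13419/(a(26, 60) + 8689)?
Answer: -8617370887976308/5579506871608995 + 8946*√1069/25164815 ≈ -1.5328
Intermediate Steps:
u = 15829/33609 (u = -15829/(-33609) = -15829*(-1/33609) = 15829/33609 ≈ 0.47097)
a(U, F) = √(F² + U²)
u/(-32985) - 13419/(a(26, 60) + 8689) = (15829/33609)/(-32985) - 13419/(√(60² + 26²) + 8689) = (15829/33609)*(-1/32985) - 13419/(√(3600 + 676) + 8689) = -15829/1108592865 - 13419/(√4276 + 8689) = -15829/1108592865 - 13419/(2*√1069 + 8689) = -15829/1108592865 - 13419/(8689 + 2*√1069)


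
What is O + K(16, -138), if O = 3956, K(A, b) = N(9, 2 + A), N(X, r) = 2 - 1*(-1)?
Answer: 3959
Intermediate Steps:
N(X, r) = 3 (N(X, r) = 2 + 1 = 3)
K(A, b) = 3
O + K(16, -138) = 3956 + 3 = 3959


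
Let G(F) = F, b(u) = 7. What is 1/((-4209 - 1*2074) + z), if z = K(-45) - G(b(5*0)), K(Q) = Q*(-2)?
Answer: -1/6200 ≈ -0.00016129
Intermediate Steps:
K(Q) = -2*Q
z = 83 (z = -2*(-45) - 1*7 = 90 - 7 = 83)
1/((-4209 - 1*2074) + z) = 1/((-4209 - 1*2074) + 83) = 1/((-4209 - 2074) + 83) = 1/(-6283 + 83) = 1/(-6200) = -1/6200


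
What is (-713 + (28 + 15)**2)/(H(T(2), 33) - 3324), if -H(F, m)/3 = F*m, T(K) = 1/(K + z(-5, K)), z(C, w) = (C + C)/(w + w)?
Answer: -568/1563 ≈ -0.36340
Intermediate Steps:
z(C, w) = C/w (z(C, w) = (2*C)/((2*w)) = (2*C)*(1/(2*w)) = C/w)
T(K) = 1/(K - 5/K)
H(F, m) = -3*F*m
(-713 + (28 + 15)**2)/(H(T(2), 33) - 3324) = (-713 + (28 + 15)**2)/(-3*2/(-5 + 2**2)*33 - 3324) = (-713 + 43**2)/(-3*2/(-5 + 4)*33 - 3324) = (-713 + 1849)/(-3*2/(-1)*33 - 3324) = 1136/(-3*2*(-1)*33 - 3324) = 1136/(-3*(-2)*33 - 3324) = 1136/(198 - 3324) = 1136/(-3126) = 1136*(-1/3126) = -568/1563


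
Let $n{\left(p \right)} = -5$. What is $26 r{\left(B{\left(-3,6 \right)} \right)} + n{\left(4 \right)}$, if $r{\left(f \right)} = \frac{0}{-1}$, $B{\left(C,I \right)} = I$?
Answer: $-5$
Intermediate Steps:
$r{\left(f \right)} = 0$ ($r{\left(f \right)} = 0 \left(-1\right) = 0$)
$26 r{\left(B{\left(-3,6 \right)} \right)} + n{\left(4 \right)} = 26 \cdot 0 - 5 = 0 - 5 = -5$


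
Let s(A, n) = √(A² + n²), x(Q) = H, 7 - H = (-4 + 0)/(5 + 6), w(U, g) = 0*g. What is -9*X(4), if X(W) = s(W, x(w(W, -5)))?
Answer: -9*√8497/11 ≈ -75.419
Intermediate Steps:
w(U, g) = 0
H = 81/11 (H = 7 - (-4 + 0)/(5 + 6) = 7 - (-4)/11 = 7 - 1*(-4/11) = 7 + 4/11 = 81/11 ≈ 7.3636)
x(Q) = 81/11
X(W) = √(6561/121 + W²) (X(W) = √(W² + (81/11)²) = √(W² + 6561/121) = √(6561/121 + W²))
-9*X(4) = -9*√(6561 + 121*4²)/11 = -9*√(6561 + 121*16)/11 = -9*√(6561 + 1936)/11 = -9*√8497/11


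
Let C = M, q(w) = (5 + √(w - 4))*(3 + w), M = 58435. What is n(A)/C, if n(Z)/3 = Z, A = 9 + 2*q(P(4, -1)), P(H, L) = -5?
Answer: -33/58435 - 36*I/58435 ≈ -0.00056473 - 0.00061607*I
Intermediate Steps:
q(w) = (3 + w)*(5 + √(-4 + w)) (q(w) = (5 + √(-4 + w))*(3 + w) = (3 + w)*(5 + √(-4 + w)))
A = -11 - 12*I (A = 9 + 2*(15 + 3*√(-4 - 5) + 5*(-5) - 5*√(-4 - 5)) = 9 + 2*(15 + 3*√(-9) - 25 - 15*I) = 9 + 2*(15 + 3*(3*I) - 25 - 15*I) = 9 + 2*(15 + 9*I - 25 - 15*I) = 9 + 2*(-10 - 6*I) = 9 + (-20 - 12*I) = -11 - 12*I ≈ -11.0 - 12.0*I)
n(Z) = 3*Z
C = 58435
n(A)/C = (3*(-11 - 12*I))/58435 = (-33 - 36*I)*(1/58435) = -33/58435 - 36*I/58435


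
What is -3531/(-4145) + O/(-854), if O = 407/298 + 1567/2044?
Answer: 915688783179/1078076465480 ≈ 0.84937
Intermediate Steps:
O = 649437/304556 (O = 407*(1/298) + 1567*(1/2044) = 407/298 + 1567/2044 = 649437/304556 ≈ 2.1324)
-3531/(-4145) + O/(-854) = -3531/(-4145) + (649437/304556)/(-854) = -3531*(-1/4145) + (649437/304556)*(-1/854) = 3531/4145 - 649437/260090824 = 915688783179/1078076465480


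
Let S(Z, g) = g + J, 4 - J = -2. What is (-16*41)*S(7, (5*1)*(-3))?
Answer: 5904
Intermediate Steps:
J = 6 (J = 4 - 1*(-2) = 4 + 2 = 6)
S(Z, g) = 6 + g (S(Z, g) = g + 6 = 6 + g)
(-16*41)*S(7, (5*1)*(-3)) = (-16*41)*(6 + (5*1)*(-3)) = -656*(6 + 5*(-3)) = -656*(6 - 15) = -656*(-9) = 5904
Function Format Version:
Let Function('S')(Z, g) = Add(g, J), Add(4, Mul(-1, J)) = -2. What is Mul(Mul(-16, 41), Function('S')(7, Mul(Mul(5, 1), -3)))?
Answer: 5904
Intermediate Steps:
J = 6 (J = Add(4, Mul(-1, -2)) = Add(4, 2) = 6)
Function('S')(Z, g) = Add(6, g) (Function('S')(Z, g) = Add(g, 6) = Add(6, g))
Mul(Mul(-16, 41), Function('S')(7, Mul(Mul(5, 1), -3))) = Mul(Mul(-16, 41), Add(6, Mul(Mul(5, 1), -3))) = Mul(-656, Add(6, Mul(5, -3))) = Mul(-656, Add(6, -15)) = Mul(-656, -9) = 5904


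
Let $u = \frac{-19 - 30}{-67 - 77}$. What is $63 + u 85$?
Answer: $\frac{13237}{144} \approx 91.924$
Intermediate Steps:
$u = \frac{49}{144}$ ($u = - \frac{49}{-144} = \left(-49\right) \left(- \frac{1}{144}\right) = \frac{49}{144} \approx 0.34028$)
$63 + u 85 = 63 + \frac{49}{144} \cdot 85 = 63 + \frac{4165}{144} = \frac{13237}{144}$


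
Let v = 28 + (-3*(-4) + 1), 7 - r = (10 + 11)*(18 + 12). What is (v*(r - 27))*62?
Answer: -1652300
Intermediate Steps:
r = -623 (r = 7 - (10 + 11)*(18 + 12) = 7 - 21*30 = 7 - 1*630 = 7 - 630 = -623)
v = 41 (v = 28 + (12 + 1) = 28 + 13 = 41)
(v*(r - 27))*62 = (41*(-623 - 27))*62 = (41*(-650))*62 = -26650*62 = -1652300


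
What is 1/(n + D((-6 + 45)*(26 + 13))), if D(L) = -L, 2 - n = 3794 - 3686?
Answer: -1/1627 ≈ -0.00061463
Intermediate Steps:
n = -106 (n = 2 - (3794 - 3686) = 2 - 1*108 = 2 - 108 = -106)
1/(n + D((-6 + 45)*(26 + 13))) = 1/(-106 - (-6 + 45)*(26 + 13)) = 1/(-106 - 39*39) = 1/(-106 - 1*1521) = 1/(-106 - 1521) = 1/(-1627) = -1/1627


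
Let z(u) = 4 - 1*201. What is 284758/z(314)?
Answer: -284758/197 ≈ -1445.5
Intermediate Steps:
z(u) = -197 (z(u) = 4 - 201 = -197)
284758/z(314) = 284758/(-197) = 284758*(-1/197) = -284758/197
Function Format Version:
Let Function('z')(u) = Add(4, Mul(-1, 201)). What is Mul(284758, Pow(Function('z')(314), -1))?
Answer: Rational(-284758, 197) ≈ -1445.5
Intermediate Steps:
Function('z')(u) = -197 (Function('z')(u) = Add(4, -201) = -197)
Mul(284758, Pow(Function('z')(314), -1)) = Mul(284758, Pow(-197, -1)) = Mul(284758, Rational(-1, 197)) = Rational(-284758, 197)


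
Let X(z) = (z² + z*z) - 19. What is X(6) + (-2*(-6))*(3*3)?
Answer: 161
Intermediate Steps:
X(z) = -19 + 2*z² (X(z) = (z² + z²) - 19 = 2*z² - 19 = -19 + 2*z²)
X(6) + (-2*(-6))*(3*3) = (-19 + 2*6²) + (-2*(-6))*(3*3) = (-19 + 2*36) + 12*9 = (-19 + 72) + 108 = 53 + 108 = 161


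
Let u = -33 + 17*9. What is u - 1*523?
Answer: -403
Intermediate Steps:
u = 120 (u = -33 + 153 = 120)
u - 1*523 = 120 - 1*523 = 120 - 523 = -403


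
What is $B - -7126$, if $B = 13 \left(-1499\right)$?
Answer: $-12361$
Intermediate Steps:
$B = -19487$
$B - -7126 = -19487 - -7126 = -19487 + 7126 = -12361$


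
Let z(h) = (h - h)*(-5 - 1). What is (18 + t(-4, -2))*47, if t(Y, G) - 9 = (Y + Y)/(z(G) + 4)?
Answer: 1175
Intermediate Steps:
z(h) = 0 (z(h) = 0*(-6) = 0)
t(Y, G) = 9 + Y/2 (t(Y, G) = 9 + (Y + Y)/(0 + 4) = 9 + (2*Y)/4 = 9 + (2*Y)*(¼) = 9 + Y/2)
(18 + t(-4, -2))*47 = (18 + (9 + (½)*(-4)))*47 = (18 + (9 - 2))*47 = (18 + 7)*47 = 25*47 = 1175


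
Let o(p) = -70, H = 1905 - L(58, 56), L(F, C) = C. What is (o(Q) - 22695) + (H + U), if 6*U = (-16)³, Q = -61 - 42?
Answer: -64796/3 ≈ -21599.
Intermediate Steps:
Q = -103
H = 1849 (H = 1905 - 1*56 = 1905 - 56 = 1849)
U = -2048/3 (U = (⅙)*(-16)³ = (⅙)*(-4096) = -2048/3 ≈ -682.67)
(o(Q) - 22695) + (H + U) = (-70 - 22695) + (1849 - 2048/3) = -22765 + 3499/3 = -64796/3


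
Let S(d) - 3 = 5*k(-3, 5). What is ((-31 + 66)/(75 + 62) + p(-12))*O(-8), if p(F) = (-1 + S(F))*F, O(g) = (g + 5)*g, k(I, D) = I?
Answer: 513768/137 ≈ 3750.1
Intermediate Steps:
S(d) = -12 (S(d) = 3 + 5*(-3) = 3 - 15 = -12)
O(g) = g*(5 + g) (O(g) = (5 + g)*g = g*(5 + g))
p(F) = -13*F (p(F) = (-1 - 12)*F = -13*F)
((-31 + 66)/(75 + 62) + p(-12))*O(-8) = ((-31 + 66)/(75 + 62) - 13*(-12))*(-8*(5 - 8)) = (35/137 + 156)*(-8*(-3)) = (35*(1/137) + 156)*24 = (35/137 + 156)*24 = (21407/137)*24 = 513768/137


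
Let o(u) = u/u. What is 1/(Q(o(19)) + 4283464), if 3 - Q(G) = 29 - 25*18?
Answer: 1/4283888 ≈ 2.3343e-7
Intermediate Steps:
o(u) = 1
Q(G) = 424 (Q(G) = 3 - (29 - 25*18) = 3 - (29 - 450) = 3 - 1*(-421) = 3 + 421 = 424)
1/(Q(o(19)) + 4283464) = 1/(424 + 4283464) = 1/4283888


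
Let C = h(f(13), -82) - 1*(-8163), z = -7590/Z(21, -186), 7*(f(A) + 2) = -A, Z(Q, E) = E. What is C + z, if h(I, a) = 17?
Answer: 254845/31 ≈ 8220.8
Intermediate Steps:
f(A) = -2 - A/7 (f(A) = -2 + (-A)/7 = -2 - A/7)
z = 1265/31 (z = -7590/(-186) = -7590*(-1/186) = 1265/31 ≈ 40.806)
C = 8180 (C = 17 - 1*(-8163) = 17 + 8163 = 8180)
C + z = 8180 + 1265/31 = 254845/31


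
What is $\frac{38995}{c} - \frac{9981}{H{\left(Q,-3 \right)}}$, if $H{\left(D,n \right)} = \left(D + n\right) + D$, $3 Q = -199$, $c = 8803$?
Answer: $\frac{279459194}{3582821} \approx 78.0$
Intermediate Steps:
$Q = - \frac{199}{3}$ ($Q = \frac{1}{3} \left(-199\right) = - \frac{199}{3} \approx -66.333$)
$H{\left(D,n \right)} = n + 2 D$
$\frac{38995}{c} - \frac{9981}{H{\left(Q,-3 \right)}} = \frac{38995}{8803} - \frac{9981}{-3 + 2 \left(- \frac{199}{3}\right)} = 38995 \cdot \frac{1}{8803} - \frac{9981}{-3 - \frac{398}{3}} = \frac{38995}{8803} - \frac{9981}{- \frac{407}{3}} = \frac{38995}{8803} - - \frac{29943}{407} = \frac{38995}{8803} + \frac{29943}{407} = \frac{279459194}{3582821}$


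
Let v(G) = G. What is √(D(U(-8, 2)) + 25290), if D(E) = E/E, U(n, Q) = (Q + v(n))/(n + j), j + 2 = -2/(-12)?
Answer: √25291 ≈ 159.03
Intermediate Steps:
j = -11/6 (j = -2 - 2/(-12) = -2 - 2*(-1/12) = -2 + ⅙ = -11/6 ≈ -1.8333)
U(n, Q) = (Q + n)/(-11/6 + n) (U(n, Q) = (Q + n)/(n - 11/6) = (Q + n)/(-11/6 + n))
D(E) = 1
√(D(U(-8, 2)) + 25290) = √(1 + 25290) = √25291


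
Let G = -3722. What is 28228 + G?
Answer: 24506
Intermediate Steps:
28228 + G = 28228 - 3722 = 24506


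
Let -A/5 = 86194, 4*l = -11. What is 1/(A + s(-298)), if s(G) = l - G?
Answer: -4/1722699 ≈ -2.3219e-6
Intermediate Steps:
l = -11/4 (l = (1/4)*(-11) = -11/4 ≈ -2.7500)
A = -430970 (A = -5*86194 = -430970)
s(G) = -11/4 - G
1/(A + s(-298)) = 1/(-430970 + (-11/4 - 1*(-298))) = 1/(-430970 + (-11/4 + 298)) = 1/(-430970 + 1181/4) = 1/(-1722699/4) = -4/1722699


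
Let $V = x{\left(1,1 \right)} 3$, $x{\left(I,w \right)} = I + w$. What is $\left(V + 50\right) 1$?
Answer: $56$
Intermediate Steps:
$V = 6$ ($V = \left(1 + 1\right) 3 = 2 \cdot 3 = 6$)
$\left(V + 50\right) 1 = \left(6 + 50\right) 1 = 56 \cdot 1 = 56$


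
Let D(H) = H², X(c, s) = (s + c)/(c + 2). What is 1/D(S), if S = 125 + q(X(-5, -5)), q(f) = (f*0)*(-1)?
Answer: 1/15625 ≈ 6.4000e-5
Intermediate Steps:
X(c, s) = (c + s)/(2 + c)
q(f) = 0 (q(f) = 0*(-1) = 0)
S = 125 (S = 125 + 0 = 125)
1/D(S) = 1/(125²) = 1/15625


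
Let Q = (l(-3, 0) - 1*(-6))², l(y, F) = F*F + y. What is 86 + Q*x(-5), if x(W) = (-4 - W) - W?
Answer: 140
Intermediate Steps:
x(W) = -4 - 2*W
l(y, F) = y + F² (l(y, F) = F² + y = y + F²)
Q = 9 (Q = ((-3 + 0²) - 1*(-6))² = ((-3 + 0) + 6)² = (-3 + 6)² = 3² = 9)
86 + Q*x(-5) = 86 + 9*(-4 - 2*(-5)) = 86 + 9*(-4 + 10) = 86 + 9*6 = 86 + 54 = 140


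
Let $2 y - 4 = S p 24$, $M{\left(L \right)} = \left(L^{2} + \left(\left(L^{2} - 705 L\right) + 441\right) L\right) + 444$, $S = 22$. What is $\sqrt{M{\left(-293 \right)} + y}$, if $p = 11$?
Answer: $2 i \sqrt{21429329} \approx 9258.4 i$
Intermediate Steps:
$M{\left(L \right)} = 444 + L^{2} + L \left(441 + L^{2} - 705 L\right)$ ($M{\left(L \right)} = \left(L^{2} + \left(441 + L^{2} - 705 L\right) L\right) + 444 = \left(L^{2} + L \left(441 + L^{2} - 705 L\right)\right) + 444 = 444 + L^{2} + L \left(441 + L^{2} - 705 L\right)$)
$y = 2906$ ($y = 2 + \frac{22 \cdot 11 \cdot 24}{2} = 2 + \frac{242 \cdot 24}{2} = 2 + \frac{1}{2} \cdot 5808 = 2 + 2904 = 2906$)
$\sqrt{M{\left(-293 \right)} + y} = \sqrt{\left(444 + \left(-293\right)^{3} - 704 \left(-293\right)^{2} + 441 \left(-293\right)\right) + 2906} = \sqrt{\left(444 - 25153757 - 60437696 - 129213\right) + 2906} = \sqrt{-85720222 + 2906} = \sqrt{-85717316} = 2 i \sqrt{21429329}$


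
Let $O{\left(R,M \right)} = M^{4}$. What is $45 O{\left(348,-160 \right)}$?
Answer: $29491200000$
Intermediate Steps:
$45 O{\left(348,-160 \right)} = 45 \left(-160\right)^{4} = 45 \cdot 655360000 = 29491200000$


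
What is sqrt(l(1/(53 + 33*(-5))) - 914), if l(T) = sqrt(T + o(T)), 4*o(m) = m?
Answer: sqrt(-716576 + 14*I*sqrt(35))/28 ≈ 0.0017472 + 30.232*I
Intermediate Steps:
o(m) = m/4
l(T) = sqrt(5)*sqrt(T)/2 (l(T) = sqrt(T + T/4) = sqrt(5*T/4) = sqrt(5)*sqrt(T)/2)
sqrt(l(1/(53 + 33*(-5))) - 914) = sqrt(sqrt(5)*sqrt(1/(53 + 33*(-5)))/2 - 914) = sqrt(sqrt(5)*sqrt(1/(53 - 165))/2 - 914) = sqrt(sqrt(5)*sqrt(1/(-112))/2 - 914) = sqrt(sqrt(5)*sqrt(-1/112)/2 - 914) = sqrt(sqrt(5)*(I*sqrt(7)/28)/2 - 914) = sqrt(I*sqrt(35)/56 - 914) = sqrt(-914 + I*sqrt(35)/56)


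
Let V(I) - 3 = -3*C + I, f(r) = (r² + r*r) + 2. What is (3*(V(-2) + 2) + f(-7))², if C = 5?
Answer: 4096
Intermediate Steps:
f(r) = 2 + 2*r² (f(r) = (r² + r²) + 2 = 2*r² + 2 = 2 + 2*r²)
V(I) = -12 + I (V(I) = 3 + (-3*5 + I) = 3 + (-15 + I) = -12 + I)
(3*(V(-2) + 2) + f(-7))² = (3*((-12 - 2) + 2) + (2 + 2*(-7)²))² = (3*(-14 + 2) + (2 + 2*49))² = (3*(-12) + (2 + 98))² = (-36 + 100)² = 64² = 4096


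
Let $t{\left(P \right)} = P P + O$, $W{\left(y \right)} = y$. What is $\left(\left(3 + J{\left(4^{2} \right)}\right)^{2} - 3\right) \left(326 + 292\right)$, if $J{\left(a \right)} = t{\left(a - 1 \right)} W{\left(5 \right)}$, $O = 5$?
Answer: $821572908$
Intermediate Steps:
$t{\left(P \right)} = 5 + P^{2}$ ($t{\left(P \right)} = P P + 5 = P^{2} + 5 = 5 + P^{2}$)
$J{\left(a \right)} = 25 + 5 \left(-1 + a\right)^{2}$ ($J{\left(a \right)} = \left(5 + \left(a - 1\right)^{2}\right) 5 = \left(5 + \left(-1 + a\right)^{2}\right) 5 = 25 + 5 \left(-1 + a\right)^{2}$)
$\left(\left(3 + J{\left(4^{2} \right)}\right)^{2} - 3\right) \left(326 + 292\right) = \left(\left(3 + \left(25 + 5 \left(-1 + 4^{2}\right)^{2}\right)\right)^{2} - 3\right) \left(326 + 292\right) = \left(\left(3 + \left(25 + 5 \left(-1 + 16\right)^{2}\right)\right)^{2} - 3\right) 618 = \left(\left(3 + \left(25 + 5 \cdot 15^{2}\right)\right)^{2} - 3\right) 618 = \left(\left(3 + \left(25 + 5 \cdot 225\right)\right)^{2} - 3\right) 618 = \left(\left(3 + \left(25 + 1125\right)\right)^{2} - 3\right) 618 = \left(\left(3 + 1150\right)^{2} - 3\right) 618 = \left(1153^{2} - 3\right) 618 = \left(1329409 - 3\right) 618 = 1329406 \cdot 618 = 821572908$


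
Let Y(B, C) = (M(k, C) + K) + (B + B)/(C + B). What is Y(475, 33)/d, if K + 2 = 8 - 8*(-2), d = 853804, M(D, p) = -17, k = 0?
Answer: 1745/216866216 ≈ 8.0464e-6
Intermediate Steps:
K = 22 (K = -2 + (8 - 8*(-2)) = -2 + (8 + 16) = -2 + 24 = 22)
Y(B, C) = 5 + 2*B/(B + C) (Y(B, C) = (-17 + 22) + (B + B)/(C + B) = 5 + (2*B)/(B + C) = 5 + 2*B/(B + C))
Y(475, 33)/d = ((5*33 + 7*475)/(475 + 33))/853804 = ((165 + 3325)/508)*(1/853804) = ((1/508)*3490)*(1/853804) = (1745/254)*(1/853804) = 1745/216866216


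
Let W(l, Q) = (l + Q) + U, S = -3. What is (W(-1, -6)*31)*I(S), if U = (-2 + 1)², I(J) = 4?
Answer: -744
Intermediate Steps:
U = 1 (U = (-1)² = 1)
W(l, Q) = 1 + Q + l (W(l, Q) = (l + Q) + 1 = (Q + l) + 1 = 1 + Q + l)
(W(-1, -6)*31)*I(S) = ((1 - 6 - 1)*31)*4 = -6*31*4 = -186*4 = -744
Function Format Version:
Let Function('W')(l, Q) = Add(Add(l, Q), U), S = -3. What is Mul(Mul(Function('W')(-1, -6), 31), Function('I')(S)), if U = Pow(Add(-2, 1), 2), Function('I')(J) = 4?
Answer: -744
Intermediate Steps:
U = 1 (U = Pow(-1, 2) = 1)
Function('W')(l, Q) = Add(1, Q, l) (Function('W')(l, Q) = Add(Add(l, Q), 1) = Add(Add(Q, l), 1) = Add(1, Q, l))
Mul(Mul(Function('W')(-1, -6), 31), Function('I')(S)) = Mul(Mul(Add(1, -6, -1), 31), 4) = Mul(Mul(-6, 31), 4) = Mul(-186, 4) = -744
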